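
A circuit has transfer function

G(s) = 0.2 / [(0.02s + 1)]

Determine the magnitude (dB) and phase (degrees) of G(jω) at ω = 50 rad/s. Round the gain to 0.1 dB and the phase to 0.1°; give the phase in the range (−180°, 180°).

-17.0 dB, -45.0°

At ω = 50 rad/s:
pole (1 + j50·0.02) = 1 + j1 → |·| ≈ 1.4142, ∠ ≈ 45.00°
|G| = 0.2 · 1 / (1.4142) ≈ 0.14142
Gain = 20 log₁₀(0.14142) ≈ -16.99 dB
∠G = (0°) − (45.00°) = -45.00°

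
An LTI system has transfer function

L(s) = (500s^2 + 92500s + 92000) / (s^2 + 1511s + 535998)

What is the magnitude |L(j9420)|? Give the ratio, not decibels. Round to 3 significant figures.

497

Substitute s = j9420:
Numerator: 500(j9420)^2 + 92500(j9420) + 92000 = -44368108000 + j871350000
Denominator: (j9420)^2 + 1511(j9420) + 535998 = -88200402 + j14233620
|N| = √(44368108000² + 871350000²) ≈ 4.4377e+10, ∠N ≈ 178.87°
|D| = √(88200402² + 14233620²) ≈ 8.9342e+07, ∠D ≈ 170.83°
|L| = 4.4377e+10 / 8.9342e+07 ≈ 496.71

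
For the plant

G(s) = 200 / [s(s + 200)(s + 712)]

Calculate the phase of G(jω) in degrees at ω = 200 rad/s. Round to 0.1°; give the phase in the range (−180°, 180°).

-150.7°

At s = jω = j200:
pole (s+200): 200 + j200 → |·| = √(200²+200²) = √80000 ≈ 282.84, ∠ = arctan(200/200) ≈ 45.00°
pole (s+712): 712 + j200 → |·| = √(712²+200²) = √546944 ≈ 739.56, ∠ = arctan(200/712) ≈ 15.69°
pole at origin: |s| = 200, ∠ = 90.00° (in denominator)
∠G = 0.00° − 150.69° = -150.69°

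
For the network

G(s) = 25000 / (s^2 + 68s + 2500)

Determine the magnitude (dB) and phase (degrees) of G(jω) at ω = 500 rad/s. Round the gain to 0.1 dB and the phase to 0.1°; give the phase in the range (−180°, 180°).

-20.0 dB, -172.2°

At s = jω = j500:
quadratic: (j500)² + 68·j500 + 2500 = -247500 + j34000 → |·| ≈ 2.4982e+05, ∠ ≈ 172.18°
|G| = 25000 / 2.4982e+05 ≈ 0.10007
Gain = 20 log₁₀(0.10007) ≈ -19.99 dB
∠G = 0.00° − 172.18° = -172.18°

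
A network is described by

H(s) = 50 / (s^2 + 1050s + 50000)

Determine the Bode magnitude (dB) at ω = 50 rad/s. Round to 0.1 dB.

Substitute s = j50:
Numerator: 50 = 50 + j0
Denominator: (j50)^2 + 1050(j50) + 50000 = 47500 + j52500
|N| = √(50² + 0²) ≈ 50, ∠N ≈ 0.00°
|D| = √(47500² + 52500²) ≈ 70799, ∠D ≈ 47.86°
|H| = 50 / 70799 ≈ 0.00070622
Gain = 20 log₁₀(0.00070622) ≈ -63.02 dB

-63.0 dB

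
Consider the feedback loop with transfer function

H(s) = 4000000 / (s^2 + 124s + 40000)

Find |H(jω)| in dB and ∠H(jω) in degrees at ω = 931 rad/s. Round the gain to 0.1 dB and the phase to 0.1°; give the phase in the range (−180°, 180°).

At s = jω = j931:
quadratic: (j931)² + 124·j931 + 40000 = -826761 + j115444 → |·| ≈ 8.3478e+05, ∠ ≈ 172.05°
|H| = 4000000 / 8.3478e+05 ≈ 4.7917
Gain = 20 log₁₀(4.7917) ≈ 13.61 dB
∠H = 0.00° − 172.05° = -172.05°

13.6 dB, -172.1°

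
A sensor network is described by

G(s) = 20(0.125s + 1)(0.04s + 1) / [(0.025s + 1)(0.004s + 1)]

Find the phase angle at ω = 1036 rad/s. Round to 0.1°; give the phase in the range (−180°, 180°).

At ω = 1036 rad/s:
zero (1 + j1036·0.125) = 1 + j129.5 → |·| ≈ 129.5, ∠ ≈ 89.56°
zero (1 + j1036·0.04) = 1 + j41.44 → |·| ≈ 41.452, ∠ ≈ 88.62°
pole (1 + j1036·0.025) = 1 + j25.9 → |·| ≈ 25.919, ∠ ≈ 87.79°
pole (1 + j1036·0.004) = 1 + j4.144 → |·| ≈ 4.2629, ∠ ≈ 76.43°
∠G = (89.56° + 88.62°) − (87.79° + 76.43°) = 13.96°

14.0°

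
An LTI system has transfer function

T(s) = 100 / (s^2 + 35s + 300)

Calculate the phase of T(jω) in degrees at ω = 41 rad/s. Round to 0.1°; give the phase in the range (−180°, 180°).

Substitute s = j41:
Numerator: 100 = 100 + j0
Denominator: (j41)^2 + 35(j41) + 300 = -1381 + j1435
|N| = √(100² + 0²) ≈ 100, ∠N ≈ 0.00°
|D| = √(1381² + 1435²) ≈ 1991.6, ∠D ≈ 133.90°
∠T = 0.00° − 133.90° = -133.90°

-133.9°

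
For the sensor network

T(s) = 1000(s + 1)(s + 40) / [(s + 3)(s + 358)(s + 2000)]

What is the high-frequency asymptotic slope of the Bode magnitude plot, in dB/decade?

-20 dB/decade

Each pole contributes −20 dB/decade at high frequency; each zero contributes +20 dB/decade.
Net: 2 zero(s) − 3 pole(s) → -20 dB/decade.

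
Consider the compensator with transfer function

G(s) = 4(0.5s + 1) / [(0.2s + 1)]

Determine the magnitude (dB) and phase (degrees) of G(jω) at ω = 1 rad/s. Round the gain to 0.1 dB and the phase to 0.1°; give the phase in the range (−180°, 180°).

12.8 dB, 15.3°

At ω = 1 rad/s:
zero (1 + j1·0.5) = 1 + j0.5 → |·| ≈ 1.118, ∠ ≈ 26.57°
pole (1 + j1·0.2) = 1 + j0.2 → |·| ≈ 1.0198, ∠ ≈ 11.31°
|G| = 4 · 1.118 / (1.0198) ≈ 4.3852
Gain = 20 log₁₀(4.3852) ≈ 12.84 dB
∠G = (26.57°) − (11.31°) = 15.26°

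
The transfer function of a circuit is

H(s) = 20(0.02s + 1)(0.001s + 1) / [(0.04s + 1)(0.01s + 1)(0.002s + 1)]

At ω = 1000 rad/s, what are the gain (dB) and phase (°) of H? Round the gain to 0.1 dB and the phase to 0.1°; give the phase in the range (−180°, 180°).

At ω = 1000 rad/s:
zero (1 + j1000·0.02) = 1 + j20 → |·| ≈ 20.025, ∠ ≈ 87.14°
zero (1 + j1000·0.001) = 1 + j1 → |·| ≈ 1.4142, ∠ ≈ 45.00°
pole (1 + j1000·0.04) = 1 + j40 → |·| ≈ 40.012, ∠ ≈ 88.57°
pole (1 + j1000·0.01) = 1 + j10 → |·| ≈ 10.05, ∠ ≈ 84.29°
pole (1 + j1000·0.002) = 1 + j2 → |·| ≈ 2.2361, ∠ ≈ 63.43°
|H| = 20 · 20.025 · 1.4142 / (40.012 · 10.05 · 2.2361) ≈ 0.62989
Gain = 20 log₁₀(0.62989) ≈ -4.01 dB
∠H = (87.14° + 45.00°) − (88.57° + 84.29° + 63.43°) = -104.15°

-4.0 dB, -104.2°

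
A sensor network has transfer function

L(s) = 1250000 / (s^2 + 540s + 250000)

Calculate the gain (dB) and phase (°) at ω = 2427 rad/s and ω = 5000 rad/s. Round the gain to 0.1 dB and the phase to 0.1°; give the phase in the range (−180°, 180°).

At s = jω = j2427:
quadratic: (j2427)² + 540·j2427 + 250000 = -5640329 + j1310580 → |·| ≈ 5.7906e+06, ∠ ≈ 166.92°
|L| = 1250000 / 5.7906e+06 ≈ 0.21587
Gain = 20 log₁₀(0.21587) ≈ -13.32 dB
∠L = 0.00° − 166.92° = -166.92°

At s = jω = j5000:
quadratic: (j5000)² + 540·j5000 + 250000 = -24750000 + j2700000 → |·| ≈ 2.4897e+07, ∠ ≈ 173.77°
|L| = 1250000 / 2.4897e+07 ≈ 0.050207
Gain = 20 log₁₀(0.050207) ≈ -25.98 dB
∠L = 0.00° − 173.77° = -173.77°

ω = 2427: -13.3 dB, -166.9°; ω = 5000: -26.0 dB, -173.8°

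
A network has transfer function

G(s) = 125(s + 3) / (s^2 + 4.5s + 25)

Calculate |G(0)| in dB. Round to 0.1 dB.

23.5 dB

G(0) = 125·3 / 25 = 15
20 log₁₀(15) ≈ 23.52 dB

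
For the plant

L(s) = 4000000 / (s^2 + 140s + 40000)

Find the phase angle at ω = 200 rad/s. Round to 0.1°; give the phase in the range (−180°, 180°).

At s = jω = j200:
quadratic: (j200)² + 140·j200 + 40000 = 0 + j28000 → |·| ≈ 28000, ∠ ≈ 90.00°
∠L = 0.00° − 90.00° = -90.00°

-90.0°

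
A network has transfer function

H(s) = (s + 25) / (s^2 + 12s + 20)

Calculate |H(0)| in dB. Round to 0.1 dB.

1.9 dB

H(0) = 25 / 20 = 1.25
20 log₁₀(1.25) ≈ 1.94 dB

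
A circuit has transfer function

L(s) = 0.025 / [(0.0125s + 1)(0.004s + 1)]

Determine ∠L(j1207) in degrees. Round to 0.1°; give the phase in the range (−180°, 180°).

-164.5°

At ω = 1207 rad/s:
pole (1 + j1207·0.0125) = 1 + j15.0875 → |·| ≈ 15.121, ∠ ≈ 86.21°
pole (1 + j1207·0.004) = 1 + j4.828 → |·| ≈ 4.9305, ∠ ≈ 78.30°
∠L = (0°) − (86.21° + 78.30°) = -164.51°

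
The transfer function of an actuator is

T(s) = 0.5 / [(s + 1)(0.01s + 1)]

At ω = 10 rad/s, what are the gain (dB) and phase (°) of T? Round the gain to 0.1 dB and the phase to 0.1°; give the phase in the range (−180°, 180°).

At ω = 10 rad/s:
pole (1 + j10·1) = 1 + j10 → |·| ≈ 10.05, ∠ ≈ 84.29°
pole (1 + j10·0.01) = 1 + j0.1 → |·| ≈ 1.005, ∠ ≈ 5.71°
|T| = 0.5 · 1 / (10.05 · 1.005) ≈ 0.049504
Gain = 20 log₁₀(0.049504) ≈ -26.11 dB
∠T = (0°) − (84.29° + 5.71°) = -90.00°

-26.1 dB, -90.0°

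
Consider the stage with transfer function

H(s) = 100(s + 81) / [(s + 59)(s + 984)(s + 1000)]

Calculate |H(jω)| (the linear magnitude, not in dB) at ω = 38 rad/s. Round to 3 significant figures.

0.000129

At s = jω = j38:
zero (s+81): 81 + j38 → |·| = √(81²+38²) = √8005 ≈ 89.471, ∠ = arctan(38/81) ≈ 25.13°
pole (s+59): 59 + j38 → |·| = √(59²+38²) = √4925 ≈ 70.178, ∠ = arctan(38/59) ≈ 32.78°
pole (s+984): 984 + j38 → |·| = √(984²+38²) = √969700 ≈ 984.73, ∠ = arctan(38/984) ≈ 2.21°
pole (s+1000): 1000 + j38 → |·| = √(1000²+38²) = √1001444 ≈ 1000.7, ∠ = arctan(38/1000) ≈ 2.18°
|H| = 100 · 89.471 / 6.9155e+07 ≈ 0.00012938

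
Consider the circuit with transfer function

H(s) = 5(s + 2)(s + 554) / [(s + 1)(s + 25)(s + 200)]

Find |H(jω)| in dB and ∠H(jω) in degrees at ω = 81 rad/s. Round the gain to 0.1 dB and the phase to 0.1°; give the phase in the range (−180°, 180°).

-16.3 dB, -87.3°

At s = jω = j81:
zero (s+2): 2 + j81 → |·| = √(2²+81²) = √6565 ≈ 81.025, ∠ = arctan(81/2) ≈ 88.59°
zero (s+554): 554 + j81 → |·| = √(554²+81²) = √313477 ≈ 559.89, ∠ = arctan(81/554) ≈ 8.32°
pole (s+1): 1 + j81 → |·| = √(1²+81²) = √6562 ≈ 81.006, ∠ = arctan(81/1) ≈ 89.29°
pole (s+25): 25 + j81 → |·| = √(25²+81²) = √7186 ≈ 84.77, ∠ = arctan(81/25) ≈ 72.85°
pole (s+200): 200 + j81 → |·| = √(200²+81²) = √46561 ≈ 215.78, ∠ = arctan(81/200) ≈ 22.05°
|H| = 5 · 45365 / 1.4817e+06 ≈ 0.15308
Gain = 20 log₁₀(0.15308) ≈ -16.30 dB
∠H = 96.91° − 184.19° = -87.28°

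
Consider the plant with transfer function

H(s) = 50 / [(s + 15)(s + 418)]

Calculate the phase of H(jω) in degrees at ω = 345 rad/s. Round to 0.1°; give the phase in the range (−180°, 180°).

At s = jω = j345:
pole (s+15): 15 + j345 → |·| = √(15²+345²) = √119250 ≈ 345.33, ∠ = arctan(345/15) ≈ 87.51°
pole (s+418): 418 + j345 → |·| = √(418²+345²) = √293749 ≈ 541.99, ∠ = arctan(345/418) ≈ 39.53°
∠H = 0.00° − 127.04° = -127.04°

-127.0°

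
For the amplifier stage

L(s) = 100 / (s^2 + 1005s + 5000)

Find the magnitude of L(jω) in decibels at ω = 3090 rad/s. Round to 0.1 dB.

Substitute s = j3090:
Numerator: 100 = 100 + j0
Denominator: (j3090)^2 + 1005(j3090) + 5000 = -9543100 + j3105450
|N| = √(100² + 0²) ≈ 100, ∠N ≈ 0.00°
|D| = √(9543100² + 3105450²) ≈ 1.0036e+07, ∠D ≈ 161.97°
|L| = 100 / 1.0036e+07 ≈ 9.9641e-06
Gain = 20 log₁₀(9.9641e-06) ≈ -100.03 dB

-100.0 dB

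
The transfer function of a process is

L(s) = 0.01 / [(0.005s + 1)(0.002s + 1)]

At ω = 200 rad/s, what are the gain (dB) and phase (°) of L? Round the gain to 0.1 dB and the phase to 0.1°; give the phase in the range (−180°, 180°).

-43.7 dB, -66.8°

At ω = 200 rad/s:
pole (1 + j200·0.005) = 1 + j1 → |·| ≈ 1.4142, ∠ ≈ 45.00°
pole (1 + j200·0.002) = 1 + j0.4 → |·| ≈ 1.077, ∠ ≈ 21.80°
|L| = 0.01 · 1 / (1.4142 · 1.077) ≈ 0.0065656
Gain = 20 log₁₀(0.0065656) ≈ -43.65 dB
∠L = (0°) − (45.00° + 21.80°) = -66.80°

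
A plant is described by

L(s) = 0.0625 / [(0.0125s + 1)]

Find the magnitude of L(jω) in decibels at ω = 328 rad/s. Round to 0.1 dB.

-36.6 dB

At ω = 328 rad/s:
pole (1 + j328·0.0125) = 1 + j4.1 → |·| ≈ 4.2202, ∠ ≈ 76.29°
|L| = 0.0625 · 1 / (4.2202) ≈ 0.01481
Gain = 20 log₁₀(0.01481) ≈ -36.59 dB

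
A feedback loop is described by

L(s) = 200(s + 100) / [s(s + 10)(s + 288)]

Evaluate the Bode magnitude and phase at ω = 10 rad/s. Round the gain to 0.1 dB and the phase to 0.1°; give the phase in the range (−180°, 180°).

-6.1 dB, -131.3°

At s = jω = j10:
zero (s+100): 100 + j10 → |·| = √(100²+10²) = √10100 ≈ 100.5, ∠ = arctan(10/100) ≈ 5.71°
pole (s+10): 10 + j10 → |·| = √(10²+10²) = √200 ≈ 14.142, ∠ = arctan(10/10) ≈ 45.00°
pole (s+288): 288 + j10 → |·| = √(288²+10²) = √83044 ≈ 288.17, ∠ = arctan(10/288) ≈ 1.99°
pole at origin: |s| = 10, ∠ = 90.00° (in denominator)
|L| = 200 · 100.5 / 40753 ≈ 0.49322
Gain = 20 log₁₀(0.49322) ≈ -6.14 dB
∠L = 5.71° − 136.99° = -131.28°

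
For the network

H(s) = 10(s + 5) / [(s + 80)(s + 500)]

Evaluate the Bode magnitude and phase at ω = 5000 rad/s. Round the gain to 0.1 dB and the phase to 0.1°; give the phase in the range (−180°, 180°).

-54.0 dB, -83.4°

At s = jω = j5000:
zero (s+5): 5 + j5000 → |·| = √(5²+5000²) = √25000025 ≈ 5000, ∠ = arctan(5000/5) ≈ 89.94°
pole (s+80): 80 + j5000 → |·| = √(80²+5000²) = √25006400 ≈ 5000.6, ∠ = arctan(5000/80) ≈ 89.08°
pole (s+500): 500 + j5000 → |·| = √(500²+5000²) = √25250000 ≈ 5024.9, ∠ = arctan(5000/500) ≈ 84.29°
|H| = 10 · 5000 / 2.5128e+07 ≈ 0.0019898
Gain = 20 log₁₀(0.0019898) ≈ -54.02 dB
∠H = 89.94° − 173.37° = -83.43°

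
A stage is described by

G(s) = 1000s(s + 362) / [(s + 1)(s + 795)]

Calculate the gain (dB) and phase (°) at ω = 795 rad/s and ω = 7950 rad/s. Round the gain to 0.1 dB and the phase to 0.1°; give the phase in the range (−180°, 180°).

At s = jω = j795:
zero (s+362): 362 + j795 → |·| = √(362²+795²) = √763069 ≈ 873.54, ∠ = arctan(795/362) ≈ 65.52°
zero at origin: s = j795 → |·| = 795, ∠ = 90.00°
pole (s+1): 1 + j795 → |·| = √(1²+795²) = √632026 ≈ 795, ∠ = arctan(795/1) ≈ 89.93°
pole (s+795): 795 + j795 → |·| = √(795²+795²) = √1264050 ≈ 1124.3, ∠ = arctan(795/795) ≈ 45.00°
|G| = 1000 · 6.9446e+05 / 8.9382e+05 ≈ 776.96
Gain = 20 log₁₀(776.96) ≈ 57.81 dB
∠G = 155.52° − 134.93° = 20.59°

At s = jω = j7950:
zero (s+362): 362 + j7950 → |·| = √(362²+7950²) = √63333544 ≈ 7958.2, ∠ = arctan(7950/362) ≈ 87.39°
zero at origin: s = j7950 → |·| = 7950, ∠ = 90.00°
pole (s+1): 1 + j7950 → |·| = √(1²+7950²) = √63202501 ≈ 7950, ∠ = arctan(7950/1) ≈ 89.99°
pole (s+795): 795 + j7950 → |·| = √(795²+7950²) = √63834525 ≈ 7989.7, ∠ = arctan(7950/795) ≈ 84.29°
|G| = 1000 · 6.3268e+07 / 6.3518e+07 ≈ 996.06
Gain = 20 log₁₀(996.06) ≈ 59.97 dB
∠G = 177.39° − 174.28° = 3.11°

ω = 795: 57.8 dB, 20.6°; ω = 7950: 60.0 dB, 3.1°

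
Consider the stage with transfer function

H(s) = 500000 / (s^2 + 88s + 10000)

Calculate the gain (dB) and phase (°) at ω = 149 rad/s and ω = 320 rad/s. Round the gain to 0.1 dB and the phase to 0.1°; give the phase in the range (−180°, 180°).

At s = jω = j149:
quadratic: (j149)² + 88·j149 + 10000 = -12201 + j13112 → |·| ≈ 17911, ∠ ≈ 132.94°
|H| = 500000 / 17911 ≈ 27.916
Gain = 20 log₁₀(27.916) ≈ 28.92 dB
∠H = 0.00° − 132.94° = -132.94°

At s = jω = j320:
quadratic: (j320)² + 88·j320 + 10000 = -92400 + j28160 → |·| ≈ 96596, ∠ ≈ 163.05°
|H| = 500000 / 96596 ≈ 5.1762
Gain = 20 log₁₀(5.1762) ≈ 14.28 dB
∠H = 0.00° − 163.05° = -163.05°

ω = 149: 28.9 dB, -132.9°; ω = 320: 14.3 dB, -163.1°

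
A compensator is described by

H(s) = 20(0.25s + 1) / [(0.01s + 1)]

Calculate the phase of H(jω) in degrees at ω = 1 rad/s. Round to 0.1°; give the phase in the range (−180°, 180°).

At ω = 1 rad/s:
zero (1 + j1·0.25) = 1 + j0.25 → |·| ≈ 1.0308, ∠ ≈ 14.04°
pole (1 + j1·0.01) = 1 + j0.01 → |·| ≈ 1, ∠ ≈ 0.57°
∠H = (14.04°) − (0.57°) = 13.47°

13.5°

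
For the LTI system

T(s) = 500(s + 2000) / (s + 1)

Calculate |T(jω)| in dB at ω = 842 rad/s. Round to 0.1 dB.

62.2 dB

At s = jω = j842:
zero (s+2000): 2000 + j842 → |·| = √(2000²+842²) = √4708964 ≈ 2170, ∠ = arctan(842/2000) ≈ 22.83°
pole (s+1): 1 + j842 → |·| = √(1²+842²) = √708965 ≈ 842, ∠ = arctan(842/1) ≈ 89.93°
|T| = 500 · 2170 / 842 ≈ 1288.6
Gain = 20 log₁₀(1288.6) ≈ 62.20 dB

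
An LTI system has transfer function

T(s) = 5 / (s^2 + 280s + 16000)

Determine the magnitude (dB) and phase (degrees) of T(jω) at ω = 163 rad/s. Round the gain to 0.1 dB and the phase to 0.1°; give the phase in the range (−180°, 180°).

Substitute s = j163:
Numerator: 5 = 5 + j0
Denominator: (j163)^2 + 280(j163) + 16000 = -10569 + j45640
|N| = √(5² + 0²) ≈ 5, ∠N ≈ 0.00°
|D| = √(10569² + 45640²) ≈ 46848, ∠D ≈ 103.04°
|T| = 5 / 46848 ≈ 0.00010673
Gain = 20 log₁₀(0.00010673) ≈ -79.43 dB
∠T = 0.00° − 103.04° = -103.04°

-79.4 dB, -103.0°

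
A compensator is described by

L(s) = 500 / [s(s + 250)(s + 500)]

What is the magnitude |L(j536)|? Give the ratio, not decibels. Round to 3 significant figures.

At s = jω = j536:
pole (s+250): 250 + j536 → |·| = √(250²+536²) = √349796 ≈ 591.44, ∠ = arctan(536/250) ≈ 64.99°
pole (s+500): 500 + j536 → |·| = √(500²+536²) = √537296 ≈ 733, ∠ = arctan(536/500) ≈ 46.99°
pole at origin: |s| = 536, ∠ = 90.00° (in denominator)
|L| = 500 / 2.3237e+08 ≈ 2.1517e-06

2.15e-06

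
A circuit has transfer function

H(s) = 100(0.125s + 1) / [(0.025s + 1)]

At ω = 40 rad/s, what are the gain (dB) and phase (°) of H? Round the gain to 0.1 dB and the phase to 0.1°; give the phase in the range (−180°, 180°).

At ω = 40 rad/s:
zero (1 + j40·0.125) = 1 + j5 → |·| ≈ 5.099, ∠ ≈ 78.69°
pole (1 + j40·0.025) = 1 + j1 → |·| ≈ 1.4142, ∠ ≈ 45.00°
|H| = 100 · 5.099 / (1.4142) ≈ 360.56
Gain = 20 log₁₀(360.56) ≈ 51.14 dB
∠H = (78.69°) − (45.00°) = 33.69°

51.1 dB, 33.7°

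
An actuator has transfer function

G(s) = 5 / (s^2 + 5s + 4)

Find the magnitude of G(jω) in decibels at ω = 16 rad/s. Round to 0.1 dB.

Substitute s = j16:
Numerator: 5 = 5 + j0
Denominator: (j16)^2 + 5(j16) + 4 = -252 + j80
|N| = √(5² + 0²) ≈ 5, ∠N ≈ 0.00°
|D| = √(252² + 80²) ≈ 264.39, ∠D ≈ 162.39°
|G| = 5 / 264.39 ≈ 0.018911
Gain = 20 log₁₀(0.018911) ≈ -34.47 dB

-34.5 dB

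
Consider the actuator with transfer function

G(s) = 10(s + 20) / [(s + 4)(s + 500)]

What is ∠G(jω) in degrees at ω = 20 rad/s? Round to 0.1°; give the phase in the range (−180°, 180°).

At s = jω = j20:
zero (s+20): 20 + j20 → |·| = √(20²+20²) = √800 ≈ 28.284, ∠ = arctan(20/20) ≈ 45.00°
pole (s+4): 4 + j20 → |·| = √(4²+20²) = √416 ≈ 20.396, ∠ = arctan(20/4) ≈ 78.69°
pole (s+500): 500 + j20 → |·| = √(500²+20²) = √250400 ≈ 500.4, ∠ = arctan(20/500) ≈ 2.29°
∠G = 45.00° − 80.98° = -35.98°

-36.0°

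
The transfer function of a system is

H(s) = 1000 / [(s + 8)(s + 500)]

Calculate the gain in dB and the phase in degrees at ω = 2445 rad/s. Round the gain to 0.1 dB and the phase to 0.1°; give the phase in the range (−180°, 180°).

-75.7 dB, -168.3°

At s = jω = j2445:
pole (s+8): 8 + j2445 → |·| = √(8²+2445²) = √5978089 ≈ 2445, ∠ = arctan(2445/8) ≈ 89.81°
pole (s+500): 500 + j2445 → |·| = √(500²+2445²) = √6228025 ≈ 2495.6, ∠ = arctan(2445/500) ≈ 78.44°
|H| = 1000 / 6.1017e+06 ≈ 0.00016389
Gain = 20 log₁₀(0.00016389) ≈ -75.71 dB
∠H = 0.00° − 168.25° = -168.25°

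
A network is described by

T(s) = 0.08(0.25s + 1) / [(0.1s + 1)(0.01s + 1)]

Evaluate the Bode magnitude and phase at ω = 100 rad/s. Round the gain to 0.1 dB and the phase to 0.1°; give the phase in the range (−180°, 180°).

At ω = 100 rad/s:
zero (1 + j100·0.25) = 1 + j25 → |·| ≈ 25.02, ∠ ≈ 87.71°
pole (1 + j100·0.1) = 1 + j10 → |·| ≈ 10.05, ∠ ≈ 84.29°
pole (1 + j100·0.01) = 1 + j1 → |·| ≈ 1.4142, ∠ ≈ 45.00°
|T| = 0.08 · 25.02 / (10.05 · 1.4142) ≈ 0.14083
Gain = 20 log₁₀(0.14083) ≈ -17.03 dB
∠T = (87.71°) − (84.29° + 45.00°) = -41.58°

-17.0 dB, -41.6°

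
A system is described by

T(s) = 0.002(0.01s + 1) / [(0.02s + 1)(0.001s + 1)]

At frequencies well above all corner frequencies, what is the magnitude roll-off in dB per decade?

Each pole contributes −20 dB/decade at high frequency; each zero contributes +20 dB/decade.
Net: 1 zero(s) − 2 pole(s) → -20 dB/decade.

-20 dB/decade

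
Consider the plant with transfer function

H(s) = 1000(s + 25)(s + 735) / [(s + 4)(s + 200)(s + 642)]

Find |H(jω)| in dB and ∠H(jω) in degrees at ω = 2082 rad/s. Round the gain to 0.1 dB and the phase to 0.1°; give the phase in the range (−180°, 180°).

-6.3 dB, -87.4°

At s = jω = j2082:
zero (s+25): 25 + j2082 → |·| = √(25²+2082²) = √4335349 ≈ 2082.2, ∠ = arctan(2082/25) ≈ 89.31°
zero (s+735): 735 + j2082 → |·| = √(735²+2082²) = √4874949 ≈ 2207.9, ∠ = arctan(2082/735) ≈ 70.56°
pole (s+4): 4 + j2082 → |·| = √(4²+2082²) = √4334740 ≈ 2082, ∠ = arctan(2082/4) ≈ 89.89°
pole (s+200): 200 + j2082 → |·| = √(200²+2082²) = √4374724 ≈ 2091.6, ∠ = arctan(2082/200) ≈ 84.51°
pole (s+642): 642 + j2082 → |·| = √(642²+2082²) = √4746888 ≈ 2178.7, ∠ = arctan(2082/642) ≈ 72.86°
|H| = 1000 · 4.5973e+06 / 9.4876e+09 ≈ 0.48456
Gain = 20 log₁₀(0.48456) ≈ -6.29 dB
∠H = 159.87° − 247.26° = -87.39°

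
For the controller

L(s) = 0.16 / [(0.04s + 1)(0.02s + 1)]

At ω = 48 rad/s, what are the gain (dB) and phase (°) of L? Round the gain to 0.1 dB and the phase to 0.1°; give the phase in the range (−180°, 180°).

At ω = 48 rad/s:
pole (1 + j48·0.04) = 1 + j1.92 → |·| ≈ 2.1648, ∠ ≈ 62.49°
pole (1 + j48·0.02) = 1 + j0.96 → |·| ≈ 1.3862, ∠ ≈ 43.83°
|L| = 0.16 · 1 / (2.1648 · 1.3862) ≈ 0.053318
Gain = 20 log₁₀(0.053318) ≈ -25.46 dB
∠L = (0°) − (62.49° + 43.83°) = -106.32°

-25.5 dB, -106.3°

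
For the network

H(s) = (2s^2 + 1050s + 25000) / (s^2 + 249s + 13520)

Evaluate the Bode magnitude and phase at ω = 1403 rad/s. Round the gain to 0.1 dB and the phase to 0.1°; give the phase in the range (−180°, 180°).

6.5 dB, -10.5°

Substitute s = j1403:
Numerator: 2(j1403)^2 + 1050(j1403) + 25000 = -3911818 + j1473150
Denominator: (j1403)^2 + 249(j1403) + 13520 = -1954889 + j349347
|N| = √(3911818² + 1473150²) ≈ 4.18e+06, ∠N ≈ 159.36°
|D| = √(1954889² + 349347²) ≈ 1.9859e+06, ∠D ≈ 169.87°
|H| = 4.18e+06 / 1.9859e+06 ≈ 2.1048
Gain = 20 log₁₀(2.1048) ≈ 6.46 dB
∠H = 159.36° − 169.87° = -10.51°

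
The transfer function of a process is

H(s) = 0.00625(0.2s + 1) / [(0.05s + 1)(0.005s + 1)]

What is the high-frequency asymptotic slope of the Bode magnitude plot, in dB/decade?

Each pole contributes −20 dB/decade at high frequency; each zero contributes +20 dB/decade.
Net: 1 zero(s) − 2 pole(s) → -20 dB/decade.

-20 dB/decade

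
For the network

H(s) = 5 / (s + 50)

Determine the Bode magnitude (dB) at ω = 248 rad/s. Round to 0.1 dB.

At s = jω = j248:
pole (s+50): 50 + j248 → |·| = √(50²+248²) = √64004 ≈ 252.99, ∠ = arctan(248/50) ≈ 78.60°
|H| = 5 / 252.99 ≈ 0.019764
Gain = 20 log₁₀(0.019764) ≈ -34.08 dB

-34.1 dB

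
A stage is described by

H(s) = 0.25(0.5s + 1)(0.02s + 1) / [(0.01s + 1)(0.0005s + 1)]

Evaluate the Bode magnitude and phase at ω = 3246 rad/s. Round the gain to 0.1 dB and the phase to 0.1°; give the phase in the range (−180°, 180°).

At ω = 3246 rad/s:
zero (1 + j3246·0.5) = 1 + j1623 → |·| ≈ 1623, ∠ ≈ 89.96°
zero (1 + j3246·0.02) = 1 + j64.92 → |·| ≈ 64.928, ∠ ≈ 89.12°
pole (1 + j3246·0.01) = 1 + j32.46 → |·| ≈ 32.475, ∠ ≈ 88.24°
pole (1 + j3246·0.0005) = 1 + j1.623 → |·| ≈ 1.9063, ∠ ≈ 58.36°
|H| = 0.25 · 1623 · 64.928 / (32.475 · 1.9063) ≈ 425.55
Gain = 20 log₁₀(425.55) ≈ 52.58 dB
∠H = (89.96° + 89.12°) − (88.24° + 58.36°) = 32.48°

52.6 dB, 32.5°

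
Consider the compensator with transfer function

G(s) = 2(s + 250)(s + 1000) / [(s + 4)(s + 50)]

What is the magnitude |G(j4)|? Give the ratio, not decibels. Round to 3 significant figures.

1.76e+03

At s = jω = j4:
zero (s+250): 250 + j4 → |·| = √(250²+4²) = √62516 ≈ 250.03, ∠ = arctan(4/250) ≈ 0.92°
zero (s+1000): 1000 + j4 → |·| = √(1000²+4²) = √1000016 ≈ 1000, ∠ = arctan(4/1000) ≈ 0.23°
pole (s+4): 4 + j4 → |·| = √(4²+4²) = √32 ≈ 5.6569, ∠ = arctan(4/4) ≈ 45.00°
pole (s+50): 50 + j4 → |·| = √(50²+4²) = √2516 ≈ 50.16, ∠ = arctan(4/50) ≈ 4.57°
|G| = 2 · 2.5003e+05 / 283.75 ≈ 1762.3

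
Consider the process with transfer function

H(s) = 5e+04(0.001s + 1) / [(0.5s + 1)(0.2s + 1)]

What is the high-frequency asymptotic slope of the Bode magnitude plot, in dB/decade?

Each pole contributes −20 dB/decade at high frequency; each zero contributes +20 dB/decade.
Net: 1 zero(s) − 2 pole(s) → -20 dB/decade.

-20 dB/decade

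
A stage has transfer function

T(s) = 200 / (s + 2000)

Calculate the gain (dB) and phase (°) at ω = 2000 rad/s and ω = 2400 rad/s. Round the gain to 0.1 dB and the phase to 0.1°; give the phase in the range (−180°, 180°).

Substitute s = j2000:
Numerator: 200 = 200 + j0
Denominator: (j2000) + 2000 = 2000 + j2000
|N| = √(200² + 0²) ≈ 200, ∠N ≈ 0.00°
|D| = √(2000² + 2000²) ≈ 2828.4, ∠D ≈ 45.00°
|T| = 200 / 2828.4 ≈ 0.070711
Gain = 20 log₁₀(0.070711) ≈ -23.01 dB
∠T = 0.00° − 45.00° = -45.00°

Substitute s = j2400:
Numerator: 200 = 200 + j0
Denominator: (j2400) + 2000 = 2000 + j2400
|N| = √(200² + 0²) ≈ 200, ∠N ≈ 0.00°
|D| = √(2000² + 2400²) ≈ 3124.1, ∠D ≈ 50.19°
|T| = 200 / 3124.1 ≈ 0.064018
Gain = 20 log₁₀(0.064018) ≈ -23.87 dB
∠T = 0.00° − 50.19° = -50.19°

ω = 2000: -23.0 dB, -45.0°; ω = 2400: -23.9 dB, -50.2°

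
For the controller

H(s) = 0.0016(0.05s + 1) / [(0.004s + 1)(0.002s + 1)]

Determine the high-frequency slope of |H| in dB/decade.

-20 dB/decade

Each pole contributes −20 dB/decade at high frequency; each zero contributes +20 dB/decade.
Net: 1 zero(s) − 2 pole(s) → -20 dB/decade.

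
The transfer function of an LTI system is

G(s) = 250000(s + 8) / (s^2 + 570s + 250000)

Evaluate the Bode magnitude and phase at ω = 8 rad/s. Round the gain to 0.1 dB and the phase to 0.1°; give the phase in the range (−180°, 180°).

At s = jω = j8:
zero (s+8): 8 + j8 → |·| = √(8²+8²) = √128 ≈ 11.314, ∠ = arctan(8/8) ≈ 45.00°
quadratic: (j8)² + 570·j8 + 250000 = 249936 + j4560 → |·| ≈ 2.4998e+05, ∠ ≈ 1.05°
|G| = 250000 · 11.314 / 2.4998e+05 ≈ 11.315
Gain = 20 log₁₀(11.315) ≈ 21.07 dB
∠G = 45.00° − 1.05° = 43.95°

21.1 dB, 44.0°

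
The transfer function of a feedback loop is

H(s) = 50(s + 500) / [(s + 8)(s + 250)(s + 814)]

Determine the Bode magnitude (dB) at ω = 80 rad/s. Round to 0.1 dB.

-56.7 dB

At s = jω = j80:
zero (s+500): 500 + j80 → |·| = √(500²+80²) = √256400 ≈ 506.36, ∠ = arctan(80/500) ≈ 9.09°
pole (s+8): 8 + j80 → |·| = √(8²+80²) = √6464 ≈ 80.399, ∠ = arctan(80/8) ≈ 84.29°
pole (s+250): 250 + j80 → |·| = √(250²+80²) = √68900 ≈ 262.49, ∠ = arctan(80/250) ≈ 17.74°
pole (s+814): 814 + j80 → |·| = √(814²+80²) = √668996 ≈ 817.92, ∠ = arctan(80/814) ≈ 5.61°
|H| = 50 · 506.36 / 1.7261e+07 ≈ 0.0014668
Gain = 20 log₁₀(0.0014668) ≈ -56.67 dB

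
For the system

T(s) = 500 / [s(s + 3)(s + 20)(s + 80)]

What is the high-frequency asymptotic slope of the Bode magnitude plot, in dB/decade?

-80 dB/decade

Each pole contributes −20 dB/decade at high frequency; each zero contributes +20 dB/decade.
Net: 0 zero(s) − 4 pole(s) → -80 dB/decade.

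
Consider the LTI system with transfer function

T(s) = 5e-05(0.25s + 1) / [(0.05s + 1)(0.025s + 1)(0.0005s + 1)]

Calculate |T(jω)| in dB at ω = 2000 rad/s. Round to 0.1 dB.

At ω = 2000 rad/s:
zero (1 + j2000·0.25) = 1 + j500 → |·| ≈ 500, ∠ ≈ 89.89°
pole (1 + j2000·0.05) = 1 + j100 → |·| ≈ 100, ∠ ≈ 89.43°
pole (1 + j2000·0.025) = 1 + j50 → |·| ≈ 50.01, ∠ ≈ 88.85°
pole (1 + j2000·0.0005) = 1 + j1 → |·| ≈ 1.4142, ∠ ≈ 45.00°
|T| = 5e-05 · 500 / (100 · 50.01 · 1.4142) ≈ 3.5349e-06
Gain = 20 log₁₀(3.5349e-06) ≈ -109.03 dB

-109.0 dB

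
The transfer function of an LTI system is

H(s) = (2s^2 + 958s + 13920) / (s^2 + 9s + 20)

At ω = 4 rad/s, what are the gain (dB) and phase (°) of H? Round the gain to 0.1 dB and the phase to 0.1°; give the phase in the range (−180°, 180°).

52.0 dB, -68.2°

Substitute s = j4:
Numerator: 2(j4)^2 + 958(j4) + 13920 = 13888 + j3832
Denominator: (j4)^2 + 9(j4) + 20 = 4 + j36
|N| = √(13888² + 3832²) ≈ 14407, ∠N ≈ 15.43°
|D| = √(4² + 36²) ≈ 36.222, ∠D ≈ 83.66°
|H| = 14407 / 36.222 ≈ 397.74
Gain = 20 log₁₀(397.74) ≈ 51.99 dB
∠H = 15.43° − 83.66° = -68.23°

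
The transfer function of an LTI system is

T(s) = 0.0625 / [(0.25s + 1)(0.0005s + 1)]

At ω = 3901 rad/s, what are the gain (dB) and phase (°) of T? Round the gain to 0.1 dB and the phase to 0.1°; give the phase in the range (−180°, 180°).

At ω = 3901 rad/s:
pole (1 + j3901·0.25) = 1 + j975.25 → |·| ≈ 975.25, ∠ ≈ 89.94°
pole (1 + j3901·0.0005) = 1 + j1.9505 → |·| ≈ 2.1919, ∠ ≈ 62.86°
|T| = 0.0625 · 1 / (975.25 · 2.1919) ≈ 2.9238e-05
Gain = 20 log₁₀(2.9238e-05) ≈ -90.68 dB
∠T = (0°) − (89.94° + 62.86°) = -152.80°

-90.7 dB, -152.8°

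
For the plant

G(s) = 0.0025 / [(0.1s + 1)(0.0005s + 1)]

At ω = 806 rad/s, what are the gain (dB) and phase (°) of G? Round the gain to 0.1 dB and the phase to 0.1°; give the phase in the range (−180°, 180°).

At ω = 806 rad/s:
pole (1 + j806·0.1) = 1 + j80.6 → |·| ≈ 80.606, ∠ ≈ 89.29°
pole (1 + j806·0.0005) = 1 + j0.403 → |·| ≈ 1.0782, ∠ ≈ 21.95°
|G| = 0.0025 · 1 / (80.606 · 1.0782) ≈ 2.8766e-05
Gain = 20 log₁₀(2.8766e-05) ≈ -90.82 dB
∠G = (0°) − (89.29° + 21.95°) = -111.24°

-90.8 dB, -111.2°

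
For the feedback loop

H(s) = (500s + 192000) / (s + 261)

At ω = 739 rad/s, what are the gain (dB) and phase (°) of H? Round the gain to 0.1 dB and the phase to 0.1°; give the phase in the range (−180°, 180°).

54.5 dB, -8.0°

Substitute s = j739:
Numerator: 500(j739) + 192000 = 192000 + j369500
Denominator: (j739) + 261 = 261 + j739
|N| = √(192000² + 369500²) ≈ 4.1641e+05, ∠N ≈ 62.54°
|D| = √(261² + 739²) ≈ 783.74, ∠D ≈ 70.55°
|H| = 4.1641e+05 / 783.74 ≈ 531.31
Gain = 20 log₁₀(531.31) ≈ 54.51 dB
∠H = 62.54° − 70.55° = -8.01°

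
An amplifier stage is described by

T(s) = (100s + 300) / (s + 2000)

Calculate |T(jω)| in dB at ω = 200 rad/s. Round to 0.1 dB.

20.0 dB

Substitute s = j200:
Numerator: 100(j200) + 300 = 300 + j20000
Denominator: (j200) + 2000 = 2000 + j200
|N| = √(300² + 20000²) ≈ 20002, ∠N ≈ 89.14°
|D| = √(2000² + 200²) ≈ 2010, ∠D ≈ 5.71°
|T| = 20002 / 2010 ≈ 9.9512
Gain = 20 log₁₀(9.9512) ≈ 19.96 dB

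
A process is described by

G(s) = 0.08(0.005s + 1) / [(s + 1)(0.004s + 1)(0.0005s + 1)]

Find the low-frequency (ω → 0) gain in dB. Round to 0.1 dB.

G(0) = 0.08 · 1 / 1 = 0.08
20 log₁₀(0.08) ≈ -21.94 dB

-21.9 dB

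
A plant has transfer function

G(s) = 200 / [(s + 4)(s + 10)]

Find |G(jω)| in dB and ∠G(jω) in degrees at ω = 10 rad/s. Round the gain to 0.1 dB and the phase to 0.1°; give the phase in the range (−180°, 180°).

2.4 dB, -113.2°

At s = jω = j10:
pole (s+4): 4 + j10 → |·| = √(4²+10²) = √116 ≈ 10.77, ∠ = arctan(10/4) ≈ 68.20°
pole (s+10): 10 + j10 → |·| = √(10²+10²) = √200 ≈ 14.142, ∠ = arctan(10/10) ≈ 45.00°
|G| = 200 / 152.31 ≈ 1.3131
Gain = 20 log₁₀(1.3131) ≈ 2.37 dB
∠G = 0.00° − 113.20° = -113.20°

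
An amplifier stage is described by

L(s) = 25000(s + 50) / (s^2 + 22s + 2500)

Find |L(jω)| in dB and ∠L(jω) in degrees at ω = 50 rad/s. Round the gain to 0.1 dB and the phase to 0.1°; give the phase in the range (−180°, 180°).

64.1 dB, -45.0°

At s = jω = j50:
zero (s+50): 50 + j50 → |·| = √(50²+50²) = √5000 ≈ 70.711, ∠ = arctan(50/50) ≈ 45.00°
quadratic: (j50)² + 22·j50 + 2500 = 0 + j1100 → |·| ≈ 1100, ∠ ≈ 90.00°
|L| = 25000 · 70.711 / 1100 ≈ 1607.1
Gain = 20 log₁₀(1607.1) ≈ 64.12 dB
∠L = 45.00° − 90.00° = -45.00°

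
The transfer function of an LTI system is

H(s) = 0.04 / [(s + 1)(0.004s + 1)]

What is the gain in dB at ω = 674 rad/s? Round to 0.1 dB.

At ω = 674 rad/s:
pole (1 + j674·1) = 1 + j674 → |·| ≈ 674, ∠ ≈ 89.91°
pole (1 + j674·0.004) = 1 + j2.696 → |·| ≈ 2.8755, ∠ ≈ 69.65°
|H| = 0.04 · 1 / (674 · 2.8755) ≈ 2.0639e-05
Gain = 20 log₁₀(2.0639e-05) ≈ -93.71 dB

-93.7 dB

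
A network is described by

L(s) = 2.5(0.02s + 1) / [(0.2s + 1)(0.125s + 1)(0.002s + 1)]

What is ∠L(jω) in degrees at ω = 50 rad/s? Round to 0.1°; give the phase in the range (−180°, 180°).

At ω = 50 rad/s:
zero (1 + j50·0.02) = 1 + j1 → |·| ≈ 1.4142, ∠ ≈ 45.00°
pole (1 + j50·0.2) = 1 + j10 → |·| ≈ 10.05, ∠ ≈ 84.29°
pole (1 + j50·0.125) = 1 + j6.25 → |·| ≈ 6.3295, ∠ ≈ 80.91°
pole (1 + j50·0.002) = 1 + j0.1 → |·| ≈ 1.005, ∠ ≈ 5.71°
∠L = (45.00°) − (84.29° + 80.91° + 5.71°) = -125.91°

-125.9°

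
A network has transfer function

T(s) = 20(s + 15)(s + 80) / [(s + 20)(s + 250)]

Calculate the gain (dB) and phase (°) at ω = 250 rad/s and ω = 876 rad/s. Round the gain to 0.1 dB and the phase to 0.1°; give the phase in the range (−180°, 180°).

At s = jω = j250:
zero (s+15): 15 + j250 → |·| = √(15²+250²) = √62725 ≈ 250.45, ∠ = arctan(250/15) ≈ 86.57°
zero (s+80): 80 + j250 → |·| = √(80²+250²) = √68900 ≈ 262.49, ∠ = arctan(250/80) ≈ 72.26°
pole (s+20): 20 + j250 → |·| = √(20²+250²) = √62900 ≈ 250.8, ∠ = arctan(250/20) ≈ 85.43°
pole (s+250): 250 + j250 → |·| = √(250²+250²) = √125000 ≈ 353.55, ∠ = arctan(250/250) ≈ 45.00°
|T| = 20 · 65741 / 88670 ≈ 14.828
Gain = 20 log₁₀(14.828) ≈ 23.42 dB
∠T = 158.83° − 130.43° = 28.40°

At s = jω = j876:
zero (s+15): 15 + j876 → |·| = √(15²+876²) = √767601 ≈ 876.13, ∠ = arctan(876/15) ≈ 89.02°
zero (s+80): 80 + j876 → |·| = √(80²+876²) = √773776 ≈ 879.65, ∠ = arctan(876/80) ≈ 84.78°
pole (s+20): 20 + j876 → |·| = √(20²+876²) = √767776 ≈ 876.23, ∠ = arctan(876/20) ≈ 88.69°
pole (s+250): 250 + j876 → |·| = √(250²+876²) = √829876 ≈ 910.98, ∠ = arctan(876/250) ≈ 74.07°
|T| = 20 · 7.7069e+05 / 7.9823e+05 ≈ 19.31
Gain = 20 log₁₀(19.31) ≈ 25.72 dB
∠T = 173.80° − 162.76° = 11.04°

ω = 250: 23.4 dB, 28.4°; ω = 876: 25.7 dB, 11.0°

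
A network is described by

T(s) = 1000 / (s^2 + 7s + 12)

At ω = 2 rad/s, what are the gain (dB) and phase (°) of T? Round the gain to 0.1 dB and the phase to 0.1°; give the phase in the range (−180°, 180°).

Substitute s = j2:
Numerator: 1000 = 1000 + j0
Denominator: (j2)^2 + 7(j2) + 12 = 8 + j14
|N| = √(1000² + 0²) ≈ 1000, ∠N ≈ 0.00°
|D| = √(8² + 14²) ≈ 16.125, ∠D ≈ 60.26°
|T| = 1000 / 16.125 ≈ 62.016
Gain = 20 log₁₀(62.016) ≈ 35.85 dB
∠T = 0.00° − 60.26° = -60.26°

35.9 dB, -60.3°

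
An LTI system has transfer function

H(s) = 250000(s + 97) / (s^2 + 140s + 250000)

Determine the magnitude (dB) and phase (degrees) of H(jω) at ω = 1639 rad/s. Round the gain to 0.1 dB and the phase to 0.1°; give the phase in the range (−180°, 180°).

At s = jω = j1639:
zero (s+97): 97 + j1639 → |·| = √(97²+1639²) = √2695730 ≈ 1641.9, ∠ = arctan(1639/97) ≈ 86.61°
quadratic: (j1639)² + 140·j1639 + 250000 = -2436321 + j229460 → |·| ≈ 2.4471e+06, ∠ ≈ 174.62°
|H| = 250000 · 1641.9 / 2.4471e+06 ≈ 167.74
Gain = 20 log₁₀(167.74) ≈ 44.49 dB
∠H = 86.61° − 174.62° = -88.01°

44.5 dB, -88.0°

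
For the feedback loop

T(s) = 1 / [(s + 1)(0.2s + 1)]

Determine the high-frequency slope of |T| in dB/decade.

Each pole contributes −20 dB/decade at high frequency; each zero contributes +20 dB/decade.
Net: 0 zero(s) − 2 pole(s) → -40 dB/decade.

-40 dB/decade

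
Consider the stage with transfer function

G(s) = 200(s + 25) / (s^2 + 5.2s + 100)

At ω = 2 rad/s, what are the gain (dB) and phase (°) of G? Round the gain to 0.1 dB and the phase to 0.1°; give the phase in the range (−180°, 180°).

At s = jω = j2:
zero (s+25): 25 + j2 → |·| = √(25²+2²) = √629 ≈ 25.08, ∠ = arctan(2/25) ≈ 4.57°
quadratic: (j2)² + 5.2·j2 + 100 = 96 + j10.4 → |·| ≈ 96.562, ∠ ≈ 6.18°
|G| = 200 · 25.08 / 96.562 ≈ 51.946
Gain = 20 log₁₀(51.946) ≈ 34.31 dB
∠G = 4.57° − 6.18° = -1.61°

34.3 dB, -1.6°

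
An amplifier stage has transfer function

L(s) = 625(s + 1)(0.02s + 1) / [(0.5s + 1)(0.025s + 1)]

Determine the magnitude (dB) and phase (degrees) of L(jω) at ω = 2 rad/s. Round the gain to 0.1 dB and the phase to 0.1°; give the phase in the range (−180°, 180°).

At ω = 2 rad/s:
zero (1 + j2·1) = 1 + j2 → |·| ≈ 2.2361, ∠ ≈ 63.43°
zero (1 + j2·0.02) = 1 + j0.04 → |·| ≈ 1.0008, ∠ ≈ 2.29°
pole (1 + j2·0.5) = 1 + j1 → |·| ≈ 1.4142, ∠ ≈ 45.00°
pole (1 + j2·0.025) = 1 + j0.05 → |·| ≈ 1.0012, ∠ ≈ 2.86°
|L| = 625 · 2.2361 · 1.0008 / (1.4142 · 1.0012) ≈ 987.84
Gain = 20 log₁₀(987.84) ≈ 59.89 dB
∠L = (63.43° + 2.29°) − (45.00° + 2.86°) = 17.86°

59.9 dB, 17.9°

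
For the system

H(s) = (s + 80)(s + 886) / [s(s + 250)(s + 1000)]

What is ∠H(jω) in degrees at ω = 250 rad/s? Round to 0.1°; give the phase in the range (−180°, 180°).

At s = jω = j250:
zero (s+80): 80 + j250 → |·| = √(80²+250²) = √68900 ≈ 262.49, ∠ = arctan(250/80) ≈ 72.26°
zero (s+886): 886 + j250 → |·| = √(886²+250²) = √847496 ≈ 920.6, ∠ = arctan(250/886) ≈ 15.76°
pole (s+250): 250 + j250 → |·| = √(250²+250²) = √125000 ≈ 353.55, ∠ = arctan(250/250) ≈ 45.00°
pole (s+1000): 1000 + j250 → |·| = √(1000²+250²) = √1062500 ≈ 1030.8, ∠ = arctan(250/1000) ≈ 14.04°
pole at origin: |s| = 250, ∠ = 90.00° (in denominator)
∠H = 88.02° − 149.04° = -61.02°

-61.0°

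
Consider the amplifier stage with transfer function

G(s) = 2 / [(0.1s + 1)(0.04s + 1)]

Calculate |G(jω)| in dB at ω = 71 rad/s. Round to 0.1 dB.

At ω = 71 rad/s:
pole (1 + j71·0.1) = 1 + j7.1 → |·| ≈ 7.1701, ∠ ≈ 81.98°
pole (1 + j71·0.04) = 1 + j2.84 → |·| ≈ 3.0109, ∠ ≈ 70.60°
|G| = 2 · 1 / (7.1701 · 3.0109) ≈ 0.092642
Gain = 20 log₁₀(0.092642) ≈ -20.66 dB

-20.7 dB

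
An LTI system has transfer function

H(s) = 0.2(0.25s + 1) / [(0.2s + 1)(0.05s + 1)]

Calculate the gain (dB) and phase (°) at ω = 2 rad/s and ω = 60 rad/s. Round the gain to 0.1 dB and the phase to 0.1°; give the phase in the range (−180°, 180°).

At ω = 2 rad/s:
zero (1 + j2·0.25) = 1 + j0.5 → |·| ≈ 1.118, ∠ ≈ 26.57°
pole (1 + j2·0.2) = 1 + j0.4 → |·| ≈ 1.077, ∠ ≈ 21.80°
pole (1 + j2·0.05) = 1 + j0.1 → |·| ≈ 1.005, ∠ ≈ 5.71°
|H| = 0.2 · 1.118 / (1.077 · 1.005) ≈ 0.20658
Gain = 20 log₁₀(0.20658) ≈ -13.70 dB
∠H = (26.57°) − (21.80° + 5.71°) = -0.94°

At ω = 60 rad/s:
zero (1 + j60·0.25) = 1 + j15 → |·| ≈ 15.033, ∠ ≈ 86.19°
pole (1 + j60·0.2) = 1 + j12 → |·| ≈ 12.042, ∠ ≈ 85.24°
pole (1 + j60·0.05) = 1 + j3 → |·| ≈ 3.1623, ∠ ≈ 71.57°
|H| = 0.2 · 15.033 / (12.042 · 3.1623) ≈ 0.078954
Gain = 20 log₁₀(0.078954) ≈ -22.05 dB
∠H = (86.19°) − (85.24° + 71.57°) = -70.62°

ω = 2: -13.7 dB, -0.9°; ω = 60: -22.1 dB, -70.6°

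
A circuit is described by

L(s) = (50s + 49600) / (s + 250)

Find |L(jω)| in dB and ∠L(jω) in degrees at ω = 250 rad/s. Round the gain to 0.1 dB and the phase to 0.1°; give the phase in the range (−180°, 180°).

43.2 dB, -30.9°

Substitute s = j250:
Numerator: 50(j250) + 49600 = 49600 + j12500
Denominator: (j250) + 250 = 250 + j250
|N| = √(49600² + 12500²) ≈ 51151, ∠N ≈ 14.14°
|D| = √(250² + 250²) ≈ 353.55, ∠D ≈ 45.00°
|L| = 51151 / 353.55 ≈ 144.68
Gain = 20 log₁₀(144.68) ≈ 43.21 dB
∠L = 14.14° − 45.00° = -30.86°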